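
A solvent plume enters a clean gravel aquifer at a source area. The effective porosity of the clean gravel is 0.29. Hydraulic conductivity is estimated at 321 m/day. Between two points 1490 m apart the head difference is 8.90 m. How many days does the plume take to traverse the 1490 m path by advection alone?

225

Hydraulic gradient i = Δh / L = 8.90 / 1490 = 0.005973.
Darcy flux q = K · i = 321.0 × 0.005973 = 1.917 m/day.
Seepage velocity v = q / n_e = 1.917 / 0.29 = 6.612 m/day.
Travel time t = L / v = 1490 / 6.612 = 225.4 days.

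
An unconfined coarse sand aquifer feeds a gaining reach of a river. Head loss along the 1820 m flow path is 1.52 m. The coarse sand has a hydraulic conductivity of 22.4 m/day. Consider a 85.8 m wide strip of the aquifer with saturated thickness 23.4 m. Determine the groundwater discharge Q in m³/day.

Cross-sectional area A = 85.8 × 23.4 = 2008 m².
Hydraulic gradient i = Δh / L = 1.52 / 1820 = 0.0008352.
Darcy's law: Q = K · A · i = 22.40 × 2008 × 0.0008352 = 37.56 m³/day.

37.6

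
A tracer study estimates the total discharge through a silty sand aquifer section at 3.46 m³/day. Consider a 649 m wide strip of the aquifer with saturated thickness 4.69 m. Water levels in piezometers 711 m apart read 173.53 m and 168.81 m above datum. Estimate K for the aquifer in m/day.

0.171

Cross-sectional area A = 649 × 4.69 = 3044 m².
Hydraulic gradient i = (173.53 − 168.81) / 711 = 4.72 / 711 = 0.006639.
From Q = K·A·i, K = Q / (A·i) = 3.46 / (3044 × 0.006639) = 0.1712 m/day.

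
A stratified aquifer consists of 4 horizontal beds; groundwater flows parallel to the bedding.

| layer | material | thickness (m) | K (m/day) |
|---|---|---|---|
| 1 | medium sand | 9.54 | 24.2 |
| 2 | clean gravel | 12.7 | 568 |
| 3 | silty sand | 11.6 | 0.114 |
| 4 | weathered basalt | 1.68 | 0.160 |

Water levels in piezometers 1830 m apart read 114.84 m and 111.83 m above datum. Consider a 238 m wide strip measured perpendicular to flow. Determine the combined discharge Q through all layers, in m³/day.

2910

Flow is parallel to layering, so each bed carries its own Darcy discharge and the transmissivities add.
Σ(K_i·b_i) = 24.2×9.54 + 568×12.7 + 0.114×11.6 + 0.160×1.68 = 7446 m²/day.
Hydraulic gradient i = (114.84 − 111.83) / 1830 = 3.01 / 1830 = 0.001645.
Q = Σ(K_i·b_i) · W · i = 7446 × 238 × 0.001645 = 2915 m³/day.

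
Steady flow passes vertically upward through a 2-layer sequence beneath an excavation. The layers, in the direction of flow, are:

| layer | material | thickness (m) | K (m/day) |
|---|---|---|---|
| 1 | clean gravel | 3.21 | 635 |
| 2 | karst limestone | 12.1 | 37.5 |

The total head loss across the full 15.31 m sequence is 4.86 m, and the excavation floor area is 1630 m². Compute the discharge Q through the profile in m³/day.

Flow is perpendicular to layering, so the layers act in series and the equivalent K is the thickness-weighted harmonic mean.
Total thickness L = 3.21 + 12.1 = 15.31 m.
Σ(b_i/K_i) = 3.21/635 + 12.1/37.5 = 0.3277 d.
K_eq = L / Σ(b_i/K_i) = 15.31 / 0.3277 = 46.72 m/day.
Q = K_eq · A · (Δh/L) = 46.72 × 1630 × (4.86/15.31) = 24172 m³/day.

24200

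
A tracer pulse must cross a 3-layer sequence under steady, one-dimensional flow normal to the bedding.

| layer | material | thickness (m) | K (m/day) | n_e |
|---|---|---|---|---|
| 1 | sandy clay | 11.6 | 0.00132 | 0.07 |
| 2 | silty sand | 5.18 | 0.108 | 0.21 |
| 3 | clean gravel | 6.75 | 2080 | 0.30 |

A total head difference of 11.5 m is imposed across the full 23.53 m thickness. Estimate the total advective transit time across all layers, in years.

With flow normal to the layers, continuity requires the same specific discharge q through every layer.
Σ(b_i/K_i) = 11.6/0.00132 + 5.18/0.108 + 6.75/2080 = 8836 d.
q = Δh / Σ(b_i/K_i) = 11.5 / 8836 = 0.001302 m/day.
In each layer the seepage velocity is v_i = q/n_i, so the layer transit time is t_i = b_i·n_i / q:
  layer 1 (sandy clay): t_1 = 11.6 × 0.07 / 0.001302 = 623.9 d
  layer 2 (silty sand): t_2 = 5.18 × 0.21 / 0.001302 = 835.8 d
  layer 3 (clean gravel): t_3 = 6.75 × 0.30 / 0.001302 = 1556 d
Total t = Σ t_i = 3016 days = 8.256 years.

8.26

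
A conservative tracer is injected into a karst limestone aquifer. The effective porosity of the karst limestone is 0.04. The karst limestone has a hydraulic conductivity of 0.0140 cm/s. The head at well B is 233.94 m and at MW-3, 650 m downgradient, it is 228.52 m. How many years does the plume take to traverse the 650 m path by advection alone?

0.706

Convert K: 0.0140 cm/s × 864 = 12.10 m/day.
Hydraulic gradient i = (233.94 − 228.52) / 650 = 5.42 / 650 = 0.008338.
Darcy flux q = K · i = 12.10 × 0.008338 = 0.1009 m/day.
Seepage velocity v = q / n_e = 0.1009 / 0.04 = 2.522 m/day.
Travel time t = L / v = 650 / 2.522 = 257.8 days = 0.7058 years.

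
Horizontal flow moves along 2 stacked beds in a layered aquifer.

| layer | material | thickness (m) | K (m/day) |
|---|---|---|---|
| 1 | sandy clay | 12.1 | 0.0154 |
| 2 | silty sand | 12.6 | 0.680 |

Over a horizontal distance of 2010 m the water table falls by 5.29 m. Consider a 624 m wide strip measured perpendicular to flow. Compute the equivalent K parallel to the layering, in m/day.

Flow is parallel to layering, so each bed carries its own Darcy discharge and the transmissivities add.
Σ(K_i·b_i) = 0.0154×12.1 + 0.680×12.6 = 8.754 m²/day.
Total thickness b = 24.70 m, so K_eq = Σ(K_i·b_i)/b = 0.3544 m/day.

0.354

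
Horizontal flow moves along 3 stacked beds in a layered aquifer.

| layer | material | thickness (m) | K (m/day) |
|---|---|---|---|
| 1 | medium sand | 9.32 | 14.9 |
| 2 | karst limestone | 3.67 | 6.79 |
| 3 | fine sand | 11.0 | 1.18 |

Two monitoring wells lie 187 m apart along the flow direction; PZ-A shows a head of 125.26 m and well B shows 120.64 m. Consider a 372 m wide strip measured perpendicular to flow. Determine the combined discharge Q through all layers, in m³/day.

Flow is parallel to layering, so each bed carries its own Darcy discharge and the transmissivities add.
Σ(K_i·b_i) = 14.9×9.32 + 6.79×3.67 + 1.18×11.0 = 176.8 m²/day.
Hydraulic gradient i = (125.26 − 120.64) / 187 = 4.62 / 187 = 0.02471.
Q = Σ(K_i·b_i) · W · i = 176.8 × 372 × 0.02471 = 1625 m³/day.

1620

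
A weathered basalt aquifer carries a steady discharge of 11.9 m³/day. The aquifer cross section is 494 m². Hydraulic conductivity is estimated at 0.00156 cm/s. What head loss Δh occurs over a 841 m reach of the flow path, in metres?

Convert K: 0.00156 cm/s × 864 = 1.348 m/day.
From Q = K·A·i, i = Q / (K·A) = 11.9 / (1.348 × 494.0) = 0.01787.
Head loss Δh = i · L = 0.01787 × 841 = 15.03 m.

15.0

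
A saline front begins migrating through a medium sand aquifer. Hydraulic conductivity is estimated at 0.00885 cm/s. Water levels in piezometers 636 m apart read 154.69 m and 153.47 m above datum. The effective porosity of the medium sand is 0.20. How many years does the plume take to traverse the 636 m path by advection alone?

Convert K: 0.00885 cm/s × 864 = 7.646 m/day.
Hydraulic gradient i = (154.69 − 153.47) / 636 = 1.22 / 636 = 0.001918.
Darcy flux q = K · i = 7.646 × 0.001918 = 0.01467 m/day.
Seepage velocity v = q / n_e = 0.01467 / 0.20 = 0.07334 m/day.
Travel time t = L / v = 636 / 0.07334 = 8672 days = 23.74 years.

23.7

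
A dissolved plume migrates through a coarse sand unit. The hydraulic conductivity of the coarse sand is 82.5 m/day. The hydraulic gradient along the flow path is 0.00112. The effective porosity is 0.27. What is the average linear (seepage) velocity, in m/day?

0.342

Hydraulic gradient i = 0.00112.
Darcy flux q = K · i = 82.50 × 0.001120 = 0.09240 m/day.
Seepage velocity v = q / n_e = 0.09240 / 0.27 = 0.3422 m/day.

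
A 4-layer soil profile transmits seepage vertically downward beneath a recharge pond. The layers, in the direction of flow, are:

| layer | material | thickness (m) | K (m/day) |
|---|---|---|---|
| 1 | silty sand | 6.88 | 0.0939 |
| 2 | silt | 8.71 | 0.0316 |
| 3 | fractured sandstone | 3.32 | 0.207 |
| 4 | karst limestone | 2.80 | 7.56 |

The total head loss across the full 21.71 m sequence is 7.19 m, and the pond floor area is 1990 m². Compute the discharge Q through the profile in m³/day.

39.2

Flow is perpendicular to layering, so the layers act in series and the equivalent K is the thickness-weighted harmonic mean.
Total thickness L = 6.88 + 8.71 + 3.32 + 2.80 = 21.71 m.
Σ(b_i/K_i) = 6.88/0.0939 + 8.71/0.0316 + 3.32/0.207 + 2.80/7.56 = 365.3 d.
K_eq = L / Σ(b_i/K_i) = 21.71 / 365.3 = 0.05943 m/day.
Q = K_eq · A · (Δh/L) = 0.05943 × 1990 × (7.19/21.71) = 39.17 m³/day.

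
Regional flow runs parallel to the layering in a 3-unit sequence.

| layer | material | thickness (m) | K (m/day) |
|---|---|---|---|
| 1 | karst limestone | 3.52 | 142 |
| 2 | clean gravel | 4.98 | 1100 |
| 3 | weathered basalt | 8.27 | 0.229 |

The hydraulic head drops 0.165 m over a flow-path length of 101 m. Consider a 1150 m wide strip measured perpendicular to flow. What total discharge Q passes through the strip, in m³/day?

Flow is parallel to layering, so each bed carries its own Darcy discharge and the transmissivities add.
Σ(K_i·b_i) = 142×3.52 + 1100×4.98 + 0.229×8.27 = 5980 m²/day.
Hydraulic gradient i = Δh / L = 0.165 / 101 = 0.001634.
Q = Σ(K_i·b_i) · W · i = 5980 × 1150 × 0.001634 = 11234 m³/day.

11200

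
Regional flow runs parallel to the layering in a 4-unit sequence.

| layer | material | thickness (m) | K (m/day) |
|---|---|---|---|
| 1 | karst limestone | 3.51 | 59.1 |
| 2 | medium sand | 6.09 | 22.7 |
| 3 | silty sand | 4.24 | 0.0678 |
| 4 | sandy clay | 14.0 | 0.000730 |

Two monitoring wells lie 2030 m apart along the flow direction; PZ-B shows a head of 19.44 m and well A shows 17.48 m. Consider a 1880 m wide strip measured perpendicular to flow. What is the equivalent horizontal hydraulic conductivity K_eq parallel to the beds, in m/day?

12.4

Flow is parallel to layering, so each bed carries its own Darcy discharge and the transmissivities add.
Σ(K_i·b_i) = 59.1×3.51 + 22.7×6.09 + 0.0678×4.24 + 0.000730×14.0 = 346.0 m²/day.
Total thickness b = 27.84 m, so K_eq = Σ(K_i·b_i)/b = 12.43 m/day.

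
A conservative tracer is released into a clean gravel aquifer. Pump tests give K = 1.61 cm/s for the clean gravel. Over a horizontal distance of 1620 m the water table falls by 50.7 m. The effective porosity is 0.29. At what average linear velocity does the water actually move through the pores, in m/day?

150

Convert K: 1.61 cm/s × 864 = 1391 m/day.
Hydraulic gradient i = Δh / L = 50.7 / 1620 = 0.03130.
Darcy flux q = K · i = 1391 × 0.03130 = 43.53 m/day.
Seepage velocity v = q / n_e = 43.53 / 0.29 = 150.1 m/day.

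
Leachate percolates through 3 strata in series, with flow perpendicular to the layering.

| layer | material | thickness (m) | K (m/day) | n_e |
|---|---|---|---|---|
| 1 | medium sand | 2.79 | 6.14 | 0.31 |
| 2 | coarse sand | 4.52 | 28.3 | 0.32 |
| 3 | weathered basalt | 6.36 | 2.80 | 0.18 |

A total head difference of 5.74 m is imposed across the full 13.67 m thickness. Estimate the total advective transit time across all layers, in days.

1.74

With flow normal to the layers, continuity requires the same specific discharge q through every layer.
Σ(b_i/K_i) = 2.79/6.14 + 4.52/28.3 + 6.36/2.80 = 2.886 d.
q = Δh / Σ(b_i/K_i) = 5.74 / 2.886 = 1.989 m/day.
In each layer the seepage velocity is v_i = q/n_i, so the layer transit time is t_i = b_i·n_i / q:
  layer 1 (medium sand): t_1 = 2.79 × 0.31 / 1.989 = 0.4348 d
  layer 2 (coarse sand): t_2 = 4.52 × 0.32 / 1.989 = 0.7271 d
  layer 3 (weathered basalt): t_3 = 6.36 × 0.18 / 1.989 = 0.5755 d
Total t = Σ t_i = 1.737 days.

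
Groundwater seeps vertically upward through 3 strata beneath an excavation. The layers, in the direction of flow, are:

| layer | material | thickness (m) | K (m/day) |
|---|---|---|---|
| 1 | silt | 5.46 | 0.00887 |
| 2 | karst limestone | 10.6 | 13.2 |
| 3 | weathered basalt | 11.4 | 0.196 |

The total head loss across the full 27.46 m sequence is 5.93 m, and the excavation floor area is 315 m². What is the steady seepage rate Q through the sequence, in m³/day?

Flow is perpendicular to layering, so the layers act in series and the equivalent K is the thickness-weighted harmonic mean.
Total thickness L = 5.46 + 10.6 + 11.4 = 27.46 m.
Σ(b_i/K_i) = 5.46/0.00887 + 10.6/13.2 + 11.4/0.196 = 674.5 d.
K_eq = L / Σ(b_i/K_i) = 27.46 / 674.5 = 0.04071 m/day.
Q = K_eq · A · (Δh/L) = 0.04071 × 315 × (5.93/27.46) = 2.769 m³/day.

2.77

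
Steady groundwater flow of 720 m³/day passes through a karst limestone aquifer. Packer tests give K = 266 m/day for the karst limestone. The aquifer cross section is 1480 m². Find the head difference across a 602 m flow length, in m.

From Q = K·A·i, i = Q / (K·A) = 720 / (266.0 × 1480) = 0.001829.
Head loss Δh = i · L = 0.001829 × 602 = 1.101 m.

1.10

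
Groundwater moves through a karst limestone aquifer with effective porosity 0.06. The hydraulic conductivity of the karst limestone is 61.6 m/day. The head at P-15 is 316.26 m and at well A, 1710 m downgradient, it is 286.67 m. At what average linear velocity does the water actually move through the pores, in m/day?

17.8

Hydraulic gradient i = (316.26 − 286.67) / 1710 = 29.59 / 1710 = 0.01730.
Darcy flux q = K · i = 61.60 × 0.01730 = 1.066 m/day.
Seepage velocity v = q / n_e = 1.066 / 0.06 = 17.77 m/day.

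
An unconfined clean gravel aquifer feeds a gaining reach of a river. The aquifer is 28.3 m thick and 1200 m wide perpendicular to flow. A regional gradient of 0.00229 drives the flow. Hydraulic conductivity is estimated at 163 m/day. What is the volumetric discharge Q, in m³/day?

12700

Cross-sectional area A = 1200 × 28.3 = 33960 m².
Hydraulic gradient i = 0.00229.
Darcy's law: Q = K · A · i = 163.0 × 33960 × 0.002290 = 12676 m³/day.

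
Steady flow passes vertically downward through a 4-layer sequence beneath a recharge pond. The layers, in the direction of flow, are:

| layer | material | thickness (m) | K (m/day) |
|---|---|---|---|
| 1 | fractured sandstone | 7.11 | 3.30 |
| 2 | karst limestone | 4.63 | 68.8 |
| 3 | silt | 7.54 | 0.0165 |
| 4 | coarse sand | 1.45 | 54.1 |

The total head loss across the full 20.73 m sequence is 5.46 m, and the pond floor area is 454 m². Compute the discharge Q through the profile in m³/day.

5.40

Flow is perpendicular to layering, so the layers act in series and the equivalent K is the thickness-weighted harmonic mean.
Total thickness L = 7.11 + 4.63 + 7.54 + 1.45 = 20.73 m.
Σ(b_i/K_i) = 7.11/3.30 + 4.63/68.8 + 7.54/0.0165 + 1.45/54.1 = 459.2 d.
K_eq = L / Σ(b_i/K_i) = 20.73 / 459.2 = 0.04514 m/day.
Q = K_eq · A · (Δh/L) = 0.04514 × 454 × (5.46/20.73) = 5.398 m³/day.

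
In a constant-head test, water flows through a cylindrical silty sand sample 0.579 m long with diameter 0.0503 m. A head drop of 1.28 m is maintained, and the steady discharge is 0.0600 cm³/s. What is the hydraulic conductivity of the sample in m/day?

1.18

Cross-sectional area A = π·(d/2)² = π × (0.0503/2)² = 0.001987 m².
Convert discharge: 0.0600 cm³/s = 6.000e-08 m³/s.
Darcy's law rearranged: K = Q·L / (A·Δh) = 6.000e-08 × 0.579 / (0.001987 × 1.28) = 1.366e-05 m/s = 1.180 m/day.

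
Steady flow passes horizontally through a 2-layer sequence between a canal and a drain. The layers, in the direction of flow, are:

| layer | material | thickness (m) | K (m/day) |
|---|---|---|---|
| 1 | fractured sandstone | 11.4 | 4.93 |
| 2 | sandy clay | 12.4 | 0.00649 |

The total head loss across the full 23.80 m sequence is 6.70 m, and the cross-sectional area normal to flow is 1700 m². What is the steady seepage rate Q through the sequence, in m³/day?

5.95

Flow is perpendicular to layering, so the layers act in series and the equivalent K is the thickness-weighted harmonic mean.
Total thickness L = 11.4 + 12.4 = 23.80 m.
Σ(b_i/K_i) = 11.4/4.93 + 12.4/0.00649 = 1913 d.
K_eq = L / Σ(b_i/K_i) = 23.80 / 1913 = 0.01244 m/day.
Q = K_eq · A · (Δh/L) = 0.01244 × 1700 × (6.70/23.80) = 5.954 m³/day.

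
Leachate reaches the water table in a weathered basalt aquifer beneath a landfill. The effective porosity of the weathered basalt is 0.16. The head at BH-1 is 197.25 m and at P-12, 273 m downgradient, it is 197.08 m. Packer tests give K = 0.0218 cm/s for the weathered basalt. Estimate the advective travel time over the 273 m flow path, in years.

Convert K: 0.0218 cm/s × 864 = 18.84 m/day.
Hydraulic gradient i = (197.25 − 197.08) / 273 = 0.17 / 273 = 0.0006227.
Darcy flux q = K · i = 18.84 × 0.0006227 = 0.01173 m/day.
Seepage velocity v = q / n_e = 0.01173 / 0.16 = 0.07331 m/day.
Travel time t = L / v = 273 / 0.07331 = 3724 days = 10.20 years.

10.2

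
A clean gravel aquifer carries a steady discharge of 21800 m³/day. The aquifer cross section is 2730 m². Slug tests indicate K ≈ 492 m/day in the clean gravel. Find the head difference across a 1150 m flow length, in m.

From Q = K·A·i, i = Q / (K·A) = 21800 / (492.0 × 2730) = 0.01623.
Head loss Δh = i · L = 0.01623 × 1150 = 18.66 m.

18.7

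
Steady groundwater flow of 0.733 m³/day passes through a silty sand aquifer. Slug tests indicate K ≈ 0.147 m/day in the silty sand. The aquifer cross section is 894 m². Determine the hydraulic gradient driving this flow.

0.00558

From Q = K·A·i, i = Q / (K·A) = 0.733 / (0.1470 × 894.0) = 0.005578.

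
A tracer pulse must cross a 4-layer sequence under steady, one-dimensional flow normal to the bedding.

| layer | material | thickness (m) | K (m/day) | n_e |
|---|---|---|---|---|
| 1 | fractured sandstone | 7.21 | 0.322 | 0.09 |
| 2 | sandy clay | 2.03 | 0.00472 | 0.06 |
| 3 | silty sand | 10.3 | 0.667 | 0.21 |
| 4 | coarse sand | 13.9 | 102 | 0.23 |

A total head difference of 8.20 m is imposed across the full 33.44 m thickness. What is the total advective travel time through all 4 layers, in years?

0.958

With flow normal to the layers, continuity requires the same specific discharge q through every layer.
Σ(b_i/K_i) = 7.21/0.322 + 2.03/0.00472 + 10.3/0.667 + 13.9/102 = 468.1 d.
q = Δh / Σ(b_i/K_i) = 8.20 / 468.1 = 0.01752 m/day.
In each layer the seepage velocity is v_i = q/n_i, so the layer transit time is t_i = b_i·n_i / q:
  layer 1 (fractured sandstone): t_1 = 7.21 × 0.09 / 0.01752 = 37.04 d
  layer 2 (sandy clay): t_2 = 2.03 × 0.06 / 0.01752 = 6.952 d
  layer 3 (silty sand): t_3 = 10.3 × 0.21 / 0.01752 = 123.5 d
  layer 4 (coarse sand): t_4 = 13.9 × 0.23 / 0.01752 = 182.5 d
Total t = Σ t_i = 349.9 days = 0.9581 years.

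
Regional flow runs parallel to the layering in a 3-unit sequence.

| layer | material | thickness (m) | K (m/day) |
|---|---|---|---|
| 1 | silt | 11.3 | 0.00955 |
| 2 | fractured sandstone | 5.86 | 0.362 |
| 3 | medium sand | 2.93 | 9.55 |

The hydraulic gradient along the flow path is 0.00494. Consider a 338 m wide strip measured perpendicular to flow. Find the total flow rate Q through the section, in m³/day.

Flow is parallel to layering, so each bed carries its own Darcy discharge and the transmissivities add.
Σ(K_i·b_i) = 0.00955×11.3 + 0.362×5.86 + 9.55×2.93 = 30.21 m²/day.
Hydraulic gradient i = 0.00494.
Q = Σ(K_i·b_i) · W · i = 30.21 × 338 × 0.004940 = 50.44 m³/day.

50.4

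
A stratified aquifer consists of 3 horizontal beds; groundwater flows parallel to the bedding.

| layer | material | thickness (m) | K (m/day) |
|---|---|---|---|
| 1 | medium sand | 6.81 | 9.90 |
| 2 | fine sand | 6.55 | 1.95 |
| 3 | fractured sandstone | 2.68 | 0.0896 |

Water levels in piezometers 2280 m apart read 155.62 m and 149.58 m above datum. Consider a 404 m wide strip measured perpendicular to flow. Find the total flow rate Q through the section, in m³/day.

Flow is parallel to layering, so each bed carries its own Darcy discharge and the transmissivities add.
Σ(K_i·b_i) = 9.90×6.81 + 1.95×6.55 + 0.0896×2.68 = 80.43 m²/day.
Hydraulic gradient i = (155.62 − 149.58) / 2280 = 6.04 / 2280 = 0.002649.
Q = Σ(K_i·b_i) · W · i = 80.43 × 404 × 0.002649 = 86.08 m³/day.

86.1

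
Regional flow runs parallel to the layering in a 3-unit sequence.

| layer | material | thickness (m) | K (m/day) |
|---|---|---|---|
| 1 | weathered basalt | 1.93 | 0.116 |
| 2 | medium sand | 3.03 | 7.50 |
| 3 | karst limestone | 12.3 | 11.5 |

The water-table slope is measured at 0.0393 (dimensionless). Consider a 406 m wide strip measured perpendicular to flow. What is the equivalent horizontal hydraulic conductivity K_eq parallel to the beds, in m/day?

Flow is parallel to layering, so each bed carries its own Darcy discharge and the transmissivities add.
Σ(K_i·b_i) = 0.116×1.93 + 7.50×3.03 + 11.5×12.3 = 164.4 m²/day.
Total thickness b = 17.26 m, so K_eq = Σ(K_i·b_i)/b = 9.525 m/day.

9.52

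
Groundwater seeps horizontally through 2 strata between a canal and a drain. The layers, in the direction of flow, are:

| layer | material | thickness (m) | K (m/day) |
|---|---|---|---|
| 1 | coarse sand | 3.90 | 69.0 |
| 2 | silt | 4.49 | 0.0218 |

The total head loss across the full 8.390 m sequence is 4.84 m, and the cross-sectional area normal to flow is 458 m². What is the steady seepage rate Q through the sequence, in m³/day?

Flow is perpendicular to layering, so the layers act in series and the equivalent K is the thickness-weighted harmonic mean.
Total thickness L = 3.90 + 4.49 = 8.390 m.
Σ(b_i/K_i) = 3.90/69.0 + 4.49/0.0218 = 206.0 d.
K_eq = L / Σ(b_i/K_i) = 8.390 / 206.0 = 0.04072 m/day.
Q = K_eq · A · (Δh/L) = 0.04072 × 458 × (4.84/8.390) = 10.76 m³/day.

10.8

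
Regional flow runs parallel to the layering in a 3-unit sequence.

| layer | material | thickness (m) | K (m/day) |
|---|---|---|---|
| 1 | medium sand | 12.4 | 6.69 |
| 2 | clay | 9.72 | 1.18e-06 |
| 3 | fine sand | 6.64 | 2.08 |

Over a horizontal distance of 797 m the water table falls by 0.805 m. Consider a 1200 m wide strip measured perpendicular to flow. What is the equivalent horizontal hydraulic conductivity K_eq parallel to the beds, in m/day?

Flow is parallel to layering, so each bed carries its own Darcy discharge and the transmissivities add.
Σ(K_i·b_i) = 6.69×12.4 + 1.18e-06×9.72 + 2.08×6.64 = 96.77 m²/day.
Total thickness b = 28.76 m, so K_eq = Σ(K_i·b_i)/b = 3.365 m/day.

3.36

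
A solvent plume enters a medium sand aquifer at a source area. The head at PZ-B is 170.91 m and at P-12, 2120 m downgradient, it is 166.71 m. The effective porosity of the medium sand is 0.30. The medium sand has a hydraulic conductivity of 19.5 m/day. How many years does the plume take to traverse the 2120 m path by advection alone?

Hydraulic gradient i = (170.91 − 166.71) / 2120 = 4.2 / 2120 = 0.001981.
Darcy flux q = K · i = 19.50 × 0.001981 = 0.03863 m/day.
Seepage velocity v = q / n_e = 0.03863 / 0.30 = 0.1288 m/day.
Travel time t = L / v = 2120 / 0.1288 = 16463 days = 45.07 years.

45.1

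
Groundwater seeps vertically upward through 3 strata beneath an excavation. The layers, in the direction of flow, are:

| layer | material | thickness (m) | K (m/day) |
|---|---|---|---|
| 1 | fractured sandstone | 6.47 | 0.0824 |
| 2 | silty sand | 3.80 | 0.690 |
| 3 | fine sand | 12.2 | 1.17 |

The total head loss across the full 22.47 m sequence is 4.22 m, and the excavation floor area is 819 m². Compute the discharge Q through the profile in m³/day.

36.6

Flow is perpendicular to layering, so the layers act in series and the equivalent K is the thickness-weighted harmonic mean.
Total thickness L = 6.47 + 3.80 + 12.2 = 22.47 m.
Σ(b_i/K_i) = 6.47/0.0824 + 3.80/0.690 + 12.2/1.17 = 94.45 d.
K_eq = L / Σ(b_i/K_i) = 22.47 / 94.45 = 0.2379 m/day.
Q = K_eq · A · (Δh/L) = 0.2379 × 819 × (4.22/22.47) = 36.59 m³/day.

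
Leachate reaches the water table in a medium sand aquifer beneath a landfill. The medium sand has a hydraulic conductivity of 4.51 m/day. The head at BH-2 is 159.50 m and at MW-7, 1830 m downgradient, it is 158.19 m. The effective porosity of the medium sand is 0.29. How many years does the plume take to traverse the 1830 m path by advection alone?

Hydraulic gradient i = (159.50 − 158.19) / 1830 = 1.31 / 1830 = 0.0007158.
Darcy flux q = K · i = 4.510 × 0.0007158 = 0.003228 m/day.
Seepage velocity v = q / n_e = 0.003228 / 0.29 = 0.01113 m/day.
Travel time t = L / v = 1830 / 0.01113 = 1.644e+05 days = 450.1 years.

450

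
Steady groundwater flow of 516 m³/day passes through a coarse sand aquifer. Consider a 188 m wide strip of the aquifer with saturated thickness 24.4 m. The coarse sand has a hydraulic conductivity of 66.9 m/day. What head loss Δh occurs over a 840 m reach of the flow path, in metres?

Cross-sectional area A = 188 × 24.4 = 4587 m².
From Q = K·A·i, i = Q / (K·A) = 516 / (66.90 × 4587) = 0.001681.
Head loss Δh = i · L = 0.001681 × 840 = 1.412 m.

1.41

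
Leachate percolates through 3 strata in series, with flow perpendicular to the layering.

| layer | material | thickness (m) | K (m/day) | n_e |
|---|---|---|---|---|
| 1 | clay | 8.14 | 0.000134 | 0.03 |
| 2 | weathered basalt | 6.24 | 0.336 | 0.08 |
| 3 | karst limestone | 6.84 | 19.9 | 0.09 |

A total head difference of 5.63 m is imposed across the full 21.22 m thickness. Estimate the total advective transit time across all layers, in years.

40.2

With flow normal to the layers, continuity requires the same specific discharge q through every layer.
Σ(b_i/K_i) = 8.14/0.000134 + 6.24/0.336 + 6.84/19.9 = 60765 d.
q = Δh / Σ(b_i/K_i) = 5.63 / 60765 = 9.265e-05 m/day.
In each layer the seepage velocity is v_i = q/n_i, so the layer transit time is t_i = b_i·n_i / q:
  layer 1 (clay): t_1 = 8.14 × 0.03 / 9.265e-05 = 2636 d
  layer 2 (weathered basalt): t_2 = 6.24 × 0.08 / 9.265e-05 = 5388 d
  layer 3 (karst limestone): t_3 = 6.84 × 0.09 / 9.265e-05 = 6644 d
Total t = Σ t_i = 14668 days = 40.16 years.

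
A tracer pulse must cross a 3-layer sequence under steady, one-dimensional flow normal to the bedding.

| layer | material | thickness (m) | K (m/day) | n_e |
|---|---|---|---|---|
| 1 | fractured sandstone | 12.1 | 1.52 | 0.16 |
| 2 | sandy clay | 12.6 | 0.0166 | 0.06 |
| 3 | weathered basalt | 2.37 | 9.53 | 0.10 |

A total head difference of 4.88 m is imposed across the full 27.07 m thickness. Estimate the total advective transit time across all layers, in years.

With flow normal to the layers, continuity requires the same specific discharge q through every layer.
Σ(b_i/K_i) = 12.1/1.52 + 12.6/0.0166 + 2.37/9.53 = 767.2 d.
q = Δh / Σ(b_i/K_i) = 4.88 / 767.2 = 0.006360 m/day.
In each layer the seepage velocity is v_i = q/n_i, so the layer transit time is t_i = b_i·n_i / q:
  layer 1 (fractured sandstone): t_1 = 12.1 × 0.16 / 0.006360 = 304.4 d
  layer 2 (sandy clay): t_2 = 12.6 × 0.06 / 0.006360 = 118.9 d
  layer 3 (weathered basalt): t_3 = 2.37 × 0.10 / 0.006360 = 37.26 d
Total t = Σ t_i = 460.5 days = 1.261 years.

1.26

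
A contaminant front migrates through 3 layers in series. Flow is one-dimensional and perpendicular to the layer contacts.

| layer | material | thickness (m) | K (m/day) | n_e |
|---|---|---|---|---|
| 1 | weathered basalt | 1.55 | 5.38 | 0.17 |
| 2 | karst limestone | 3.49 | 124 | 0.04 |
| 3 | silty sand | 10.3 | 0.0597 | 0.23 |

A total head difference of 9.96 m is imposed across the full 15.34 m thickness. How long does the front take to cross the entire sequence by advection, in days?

48.1

With flow normal to the layers, continuity requires the same specific discharge q through every layer.
Σ(b_i/K_i) = 1.55/5.38 + 3.49/124 + 10.3/0.0597 = 172.8 d.
q = Δh / Σ(b_i/K_i) = 9.96 / 172.8 = 0.05762 m/day.
In each layer the seepage velocity is v_i = q/n_i, so the layer transit time is t_i = b_i·n_i / q:
  layer 1 (weathered basalt): t_1 = 1.55 × 0.17 / 0.05762 = 4.573 d
  layer 2 (karst limestone): t_2 = 3.49 × 0.04 / 0.05762 = 2.423 d
  layer 3 (silty sand): t_3 = 10.3 × 0.23 / 0.05762 = 41.11 d
Total t = Σ t_i = 48.11 days.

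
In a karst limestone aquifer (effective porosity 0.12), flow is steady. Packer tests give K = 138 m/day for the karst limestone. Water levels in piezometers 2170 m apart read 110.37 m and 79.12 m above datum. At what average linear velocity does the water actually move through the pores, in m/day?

16.6

Hydraulic gradient i = (110.37 − 79.12) / 2170 = 31.25 / 2170 = 0.01440.
Darcy flux q = K · i = 138.0 × 0.01440 = 1.987 m/day.
Seepage velocity v = q / n_e = 1.987 / 0.12 = 16.56 m/day.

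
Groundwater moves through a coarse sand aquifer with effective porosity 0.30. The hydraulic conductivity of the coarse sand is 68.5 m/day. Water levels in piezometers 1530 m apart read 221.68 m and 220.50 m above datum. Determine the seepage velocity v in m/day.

Hydraulic gradient i = (221.68 − 220.50) / 1530 = 1.18 / 1530 = 0.0007712.
Darcy flux q = K · i = 68.50 × 0.0007712 = 0.05283 m/day.
Seepage velocity v = q / n_e = 0.05283 / 0.30 = 0.1761 m/day.

0.176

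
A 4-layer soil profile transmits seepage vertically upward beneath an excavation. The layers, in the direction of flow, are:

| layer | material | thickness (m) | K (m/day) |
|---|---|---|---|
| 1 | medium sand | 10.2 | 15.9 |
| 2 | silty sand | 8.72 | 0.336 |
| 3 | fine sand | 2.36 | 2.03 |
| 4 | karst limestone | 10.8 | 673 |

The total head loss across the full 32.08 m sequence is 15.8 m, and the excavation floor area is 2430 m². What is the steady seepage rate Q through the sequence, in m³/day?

1380

Flow is perpendicular to layering, so the layers act in series and the equivalent K is the thickness-weighted harmonic mean.
Total thickness L = 10.2 + 8.72 + 2.36 + 10.8 = 32.08 m.
Σ(b_i/K_i) = 10.2/15.9 + 8.72/0.336 + 2.36/2.03 + 10.8/673 = 27.77 d.
K_eq = L / Σ(b_i/K_i) = 32.08 / 27.77 = 1.155 m/day.
Q = K_eq · A · (Δh/L) = 1.155 × 2430 × (15.8/32.08) = 1382 m³/day.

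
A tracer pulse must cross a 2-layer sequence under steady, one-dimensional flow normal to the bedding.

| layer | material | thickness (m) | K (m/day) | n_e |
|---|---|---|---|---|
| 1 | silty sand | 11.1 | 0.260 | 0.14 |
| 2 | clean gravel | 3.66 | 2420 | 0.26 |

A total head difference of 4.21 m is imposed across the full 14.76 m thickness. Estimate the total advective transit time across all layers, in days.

With flow normal to the layers, continuity requires the same specific discharge q through every layer.
Σ(b_i/K_i) = 11.1/0.260 + 3.66/2420 = 42.69 d.
q = Δh / Σ(b_i/K_i) = 4.21 / 42.69 = 0.09861 m/day.
In each layer the seepage velocity is v_i = q/n_i, so the layer transit time is t_i = b_i·n_i / q:
  layer 1 (silty sand): t_1 = 11.1 × 0.14 / 0.09861 = 15.76 d
  layer 2 (clean gravel): t_2 = 3.66 × 0.26 / 0.09861 = 9.650 d
Total t = Σ t_i = 25.41 days.

25.4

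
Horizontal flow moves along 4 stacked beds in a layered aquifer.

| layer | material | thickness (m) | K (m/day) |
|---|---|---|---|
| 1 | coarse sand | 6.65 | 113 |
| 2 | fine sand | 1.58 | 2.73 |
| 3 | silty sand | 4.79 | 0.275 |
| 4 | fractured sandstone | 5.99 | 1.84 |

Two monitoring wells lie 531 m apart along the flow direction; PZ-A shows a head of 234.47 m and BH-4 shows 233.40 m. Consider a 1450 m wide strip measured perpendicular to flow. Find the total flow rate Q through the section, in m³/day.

2240

Flow is parallel to layering, so each bed carries its own Darcy discharge and the transmissivities add.
Σ(K_i·b_i) = 113×6.65 + 2.73×1.58 + 0.275×4.79 + 1.84×5.99 = 768.1 m²/day.
Hydraulic gradient i = (234.47 − 233.40) / 531 = 1.07 / 531 = 0.002015.
Q = Σ(K_i·b_i) · W · i = 768.1 × 1450 × 0.002015 = 2244 m³/day.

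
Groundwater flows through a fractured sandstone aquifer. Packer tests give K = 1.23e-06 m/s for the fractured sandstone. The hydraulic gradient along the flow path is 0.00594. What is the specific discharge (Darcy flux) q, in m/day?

0.000631

Convert K: 1.23e-06 m/s × 86400 = 0.1063 m/day.
Hydraulic gradient i = 0.00594.
Specific discharge q = K · i = 0.1063 × 0.005940 = 0.0006313 m/day.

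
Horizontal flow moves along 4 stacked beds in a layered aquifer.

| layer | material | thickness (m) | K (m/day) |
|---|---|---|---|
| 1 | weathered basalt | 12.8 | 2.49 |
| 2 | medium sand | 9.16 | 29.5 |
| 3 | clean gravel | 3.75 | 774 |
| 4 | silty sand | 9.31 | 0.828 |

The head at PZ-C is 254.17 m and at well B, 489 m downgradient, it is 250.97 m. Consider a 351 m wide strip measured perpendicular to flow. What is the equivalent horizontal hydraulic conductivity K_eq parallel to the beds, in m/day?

Flow is parallel to layering, so each bed carries its own Darcy discharge and the transmissivities add.
Σ(K_i·b_i) = 2.49×12.8 + 29.5×9.16 + 774×3.75 + 0.828×9.31 = 3212 m²/day.
Total thickness b = 35.02 m, so K_eq = Σ(K_i·b_i)/b = 91.73 m/day.

91.7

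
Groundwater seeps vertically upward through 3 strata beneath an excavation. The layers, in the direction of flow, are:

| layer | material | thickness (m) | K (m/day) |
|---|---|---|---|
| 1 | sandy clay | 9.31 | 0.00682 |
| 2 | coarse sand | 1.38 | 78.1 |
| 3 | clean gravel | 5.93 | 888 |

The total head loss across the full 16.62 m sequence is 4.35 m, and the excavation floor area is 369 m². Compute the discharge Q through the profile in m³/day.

1.18

Flow is perpendicular to layering, so the layers act in series and the equivalent K is the thickness-weighted harmonic mean.
Total thickness L = 9.31 + 1.38 + 5.93 = 16.62 m.
Σ(b_i/K_i) = 9.31/0.00682 + 1.38/78.1 + 5.93/888 = 1365 d.
K_eq = L / Σ(b_i/K_i) = 16.62 / 1365 = 0.01217 m/day.
Q = K_eq · A · (Δh/L) = 0.01217 × 369 × (4.35/16.62) = 1.176 m³/day.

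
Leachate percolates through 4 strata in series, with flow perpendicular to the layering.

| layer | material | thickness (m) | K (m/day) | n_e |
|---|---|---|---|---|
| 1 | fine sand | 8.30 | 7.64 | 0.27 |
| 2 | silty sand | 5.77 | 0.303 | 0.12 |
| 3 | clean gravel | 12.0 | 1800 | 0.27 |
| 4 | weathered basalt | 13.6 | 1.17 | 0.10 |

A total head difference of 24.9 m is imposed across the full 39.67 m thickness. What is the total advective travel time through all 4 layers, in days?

9.61

With flow normal to the layers, continuity requires the same specific discharge q through every layer.
Σ(b_i/K_i) = 8.30/7.64 + 5.77/0.303 + 12.0/1800 + 13.6/1.17 = 31.76 d.
q = Δh / Σ(b_i/K_i) = 24.9 / 31.76 = 0.7840 m/day.
In each layer the seepage velocity is v_i = q/n_i, so the layer transit time is t_i = b_i·n_i / q:
  layer 1 (fine sand): t_1 = 8.30 × 0.27 / 0.7840 = 2.858 d
  layer 2 (silty sand): t_2 = 5.77 × 0.12 / 0.7840 = 0.8832 d
  layer 3 (clean gravel): t_3 = 12.0 × 0.27 / 0.7840 = 4.133 d
  layer 4 (weathered basalt): t_4 = 13.6 × 0.10 / 0.7840 = 1.735 d
Total t = Σ t_i = 9.609 days.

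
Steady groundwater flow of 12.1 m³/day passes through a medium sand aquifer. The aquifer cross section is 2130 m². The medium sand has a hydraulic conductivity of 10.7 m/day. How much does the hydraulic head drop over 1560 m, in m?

0.828

From Q = K·A·i, i = Q / (K·A) = 12.1 / (10.70 × 2130) = 0.0005309.
Head loss Δh = i · L = 0.0005309 × 1560 = 0.8282 m.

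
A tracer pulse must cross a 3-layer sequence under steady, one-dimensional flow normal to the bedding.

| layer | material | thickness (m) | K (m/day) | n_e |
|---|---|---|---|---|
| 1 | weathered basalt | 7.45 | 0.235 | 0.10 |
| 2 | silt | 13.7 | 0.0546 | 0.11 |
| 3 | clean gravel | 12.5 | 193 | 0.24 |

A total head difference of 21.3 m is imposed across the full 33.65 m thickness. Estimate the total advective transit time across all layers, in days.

With flow normal to the layers, continuity requires the same specific discharge q through every layer.
Σ(b_i/K_i) = 7.45/0.235 + 13.7/0.0546 + 12.5/193 = 282.7 d.
q = Δh / Σ(b_i/K_i) = 21.3 / 282.7 = 0.07535 m/day.
In each layer the seepage velocity is v_i = q/n_i, so the layer transit time is t_i = b_i·n_i / q:
  layer 1 (weathered basalt): t_1 = 7.45 × 0.10 / 0.07535 = 9.887 d
  layer 2 (silt): t_2 = 13.7 × 0.11 / 0.07535 = 20.00 d
  layer 3 (clean gravel): t_3 = 12.5 × 0.24 / 0.07535 = 39.81 d
Total t = Σ t_i = 69.70 days.

69.7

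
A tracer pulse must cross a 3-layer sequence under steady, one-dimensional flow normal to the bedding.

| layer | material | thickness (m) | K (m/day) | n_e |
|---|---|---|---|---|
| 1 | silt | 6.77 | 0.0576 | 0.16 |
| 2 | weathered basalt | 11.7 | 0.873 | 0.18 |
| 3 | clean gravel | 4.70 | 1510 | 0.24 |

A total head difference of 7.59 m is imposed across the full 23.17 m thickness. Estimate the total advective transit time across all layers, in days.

With flow normal to the layers, continuity requires the same specific discharge q through every layer.
Σ(b_i/K_i) = 6.77/0.0576 + 11.7/0.873 + 4.70/1510 = 130.9 d.
q = Δh / Σ(b_i/K_i) = 7.59 / 130.9 = 0.05797 m/day.
In each layer the seepage velocity is v_i = q/n_i, so the layer transit time is t_i = b_i·n_i / q:
  layer 1 (silt): t_1 = 6.77 × 0.16 / 0.05797 = 18.69 d
  layer 2 (weathered basalt): t_2 = 11.7 × 0.18 / 0.05797 = 36.33 d
  layer 3 (clean gravel): t_3 = 4.70 × 0.24 / 0.05797 = 19.46 d
Total t = Σ t_i = 74.48 days.

74.5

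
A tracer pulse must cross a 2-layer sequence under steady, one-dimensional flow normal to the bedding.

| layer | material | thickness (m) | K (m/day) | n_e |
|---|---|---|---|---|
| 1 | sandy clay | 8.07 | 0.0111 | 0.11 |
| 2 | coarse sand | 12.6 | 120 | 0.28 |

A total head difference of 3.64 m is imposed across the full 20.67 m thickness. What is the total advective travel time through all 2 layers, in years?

2.42

With flow normal to the layers, continuity requires the same specific discharge q through every layer.
Σ(b_i/K_i) = 8.07/0.0111 + 12.6/120 = 727.1 d.
q = Δh / Σ(b_i/K_i) = 3.64 / 727.1 = 0.005006 m/day.
In each layer the seepage velocity is v_i = q/n_i, so the layer transit time is t_i = b_i·n_i / q:
  layer 1 (sandy clay): t_1 = 8.07 × 0.11 / 0.005006 = 177.3 d
  layer 2 (coarse sand): t_2 = 12.6 × 0.28 / 0.005006 = 704.8 d
Total t = Σ t_i = 882.1 days = 2.415 years.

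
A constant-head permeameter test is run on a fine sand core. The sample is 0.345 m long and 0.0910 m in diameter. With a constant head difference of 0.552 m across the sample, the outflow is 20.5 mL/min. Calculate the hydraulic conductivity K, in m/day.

2.84

Cross-sectional area A = π·(d/2)² = π × (0.0910/2)² = 0.006504 m².
Convert discharge: 20.5 mL/min = 3.417e-07 m³/s.
Darcy's law rearranged: K = Q·L / (A·Δh) = 3.417e-07 × 0.345 / (0.006504 × 0.552) = 3.283e-05 m/s = 2.837 m/day.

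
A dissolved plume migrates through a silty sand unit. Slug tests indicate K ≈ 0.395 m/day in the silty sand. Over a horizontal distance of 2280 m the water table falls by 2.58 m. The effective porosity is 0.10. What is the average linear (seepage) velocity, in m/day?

0.00447

Hydraulic gradient i = Δh / L = 2.58 / 2280 = 0.001132.
Darcy flux q = K · i = 0.3950 × 0.001132 = 0.0004470 m/day.
Seepage velocity v = q / n_e = 0.0004470 / 0.10 = 0.004470 m/day.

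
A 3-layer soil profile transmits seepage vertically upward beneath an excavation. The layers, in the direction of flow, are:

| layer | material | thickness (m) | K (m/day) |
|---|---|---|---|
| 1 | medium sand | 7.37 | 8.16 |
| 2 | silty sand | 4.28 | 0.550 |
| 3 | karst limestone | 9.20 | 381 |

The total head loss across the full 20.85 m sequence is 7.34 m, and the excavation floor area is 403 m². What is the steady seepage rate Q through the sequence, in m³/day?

340

Flow is perpendicular to layering, so the layers act in series and the equivalent K is the thickness-weighted harmonic mean.
Total thickness L = 7.37 + 4.28 + 9.20 = 20.85 m.
Σ(b_i/K_i) = 7.37/8.16 + 4.28/0.550 + 9.20/381 = 8.709 d.
K_eq = L / Σ(b_i/K_i) = 20.85 / 8.709 = 2.394 m/day.
Q = K_eq · A · (Δh/L) = 2.394 × 403 × (7.34/20.85) = 339.6 m³/day.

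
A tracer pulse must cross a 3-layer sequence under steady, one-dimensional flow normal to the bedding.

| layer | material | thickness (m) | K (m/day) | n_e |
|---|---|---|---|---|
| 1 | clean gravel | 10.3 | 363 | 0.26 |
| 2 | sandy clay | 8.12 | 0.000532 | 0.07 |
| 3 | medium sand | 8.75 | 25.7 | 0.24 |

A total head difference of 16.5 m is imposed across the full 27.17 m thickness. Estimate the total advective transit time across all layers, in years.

13.5

With flow normal to the layers, continuity requires the same specific discharge q through every layer.
Σ(b_i/K_i) = 10.3/363 + 8.12/0.000532 + 8.75/25.7 = 15264 d.
q = Δh / Σ(b_i/K_i) = 16.5 / 15264 = 0.001081 m/day.
In each layer the seepage velocity is v_i = q/n_i, so the layer transit time is t_i = b_i·n_i / q:
  layer 1 (clean gravel): t_1 = 10.3 × 0.26 / 0.001081 = 2477 d
  layer 2 (sandy clay): t_2 = 8.12 × 0.07 / 0.001081 = 525.8 d
  layer 3 (medium sand): t_3 = 8.75 × 0.24 / 0.001081 = 1943 d
Total t = Σ t_i = 4946 days = 13.54 years.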